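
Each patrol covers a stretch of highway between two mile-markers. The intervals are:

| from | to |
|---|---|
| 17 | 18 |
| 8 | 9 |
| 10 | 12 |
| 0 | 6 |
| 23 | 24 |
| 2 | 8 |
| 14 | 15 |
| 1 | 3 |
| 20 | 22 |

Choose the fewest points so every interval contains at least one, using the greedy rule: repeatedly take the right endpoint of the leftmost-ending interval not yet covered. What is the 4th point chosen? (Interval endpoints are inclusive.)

15

Process intervals by earliest right end; each time one isn't hit yet, stab at its right endpoint.
Sorted: [1,3] [0,6] [2,8] [8,9] [10,12] [14,15] [17,18] [20,22] [23,24]
{[1,3],[0,6],[2,8]} hit by 3; {[8,9]} hit by 9; {[10,12]} hit by 12; {[14,15]} hit by 15; {[17,18]} hit by 18; {[20,22]} hit by 22; {[23,24]} hit by 24.
Points: 3, 9, 12, 15, 18, 22, 24 (7 total).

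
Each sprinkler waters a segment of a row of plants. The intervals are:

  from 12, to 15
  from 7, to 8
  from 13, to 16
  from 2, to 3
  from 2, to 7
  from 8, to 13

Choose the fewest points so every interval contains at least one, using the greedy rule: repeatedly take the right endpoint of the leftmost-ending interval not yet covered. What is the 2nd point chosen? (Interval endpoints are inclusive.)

By right end: [2,3]  [2,7]  [7,8]  [8,13]  [12,15]  [13,16]
[2,3] uncovered → point at 3; [7,8] uncovered → point at 8; [12,15] uncovered → point at 15.
Points: 3, 8, 15 (3 total).

8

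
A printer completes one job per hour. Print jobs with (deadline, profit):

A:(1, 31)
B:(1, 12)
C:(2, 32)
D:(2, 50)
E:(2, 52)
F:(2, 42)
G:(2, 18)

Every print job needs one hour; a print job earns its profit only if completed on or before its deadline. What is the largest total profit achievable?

Sort by profit descending; place each in the latest free slot ≤ its deadline.
By profit: E(d2,52), D(d2,50), F(d2,42), C(d2,32), A(d1,31), G(d2,18), B(d1,12)
E→slot 2; D→slot 1; F skipped; C skipped; A skipped; G skipped; B skipped.
Profit = 50 + 52 = 102

102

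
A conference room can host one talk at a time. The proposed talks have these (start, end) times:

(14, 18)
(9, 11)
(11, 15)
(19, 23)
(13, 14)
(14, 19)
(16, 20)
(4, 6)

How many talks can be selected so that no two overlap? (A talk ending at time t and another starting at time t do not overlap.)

5

By end time: (4,6), (9,11), (13,14), (11,15), (14,18), (14,19), (16,20), (19,23).
Pick (4,6); next start ≥ 6 → (9,11); next start ≥ 11 → (13,14); next start ≥ 14 → (14,18); next start ≥ 18 → (19,23).
Selected 5 talks.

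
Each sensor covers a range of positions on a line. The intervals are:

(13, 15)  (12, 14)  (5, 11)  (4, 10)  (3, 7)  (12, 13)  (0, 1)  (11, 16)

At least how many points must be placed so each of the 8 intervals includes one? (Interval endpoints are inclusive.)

3

Sort by right endpoint; whenever an interval is uncovered, place a point at its right end.
Sorted: [0,1] [3,7] [4,10] [5,11] [12,13] [12,14] [13,15] [11,16]
{[0,1]} hit by 1; {[3,7],[4,10],[5,11]} hit by 7; {[12,13],[12,14],[13,15],[11,16]} hit by 13.
Points: 1, 7, 13 (3 total).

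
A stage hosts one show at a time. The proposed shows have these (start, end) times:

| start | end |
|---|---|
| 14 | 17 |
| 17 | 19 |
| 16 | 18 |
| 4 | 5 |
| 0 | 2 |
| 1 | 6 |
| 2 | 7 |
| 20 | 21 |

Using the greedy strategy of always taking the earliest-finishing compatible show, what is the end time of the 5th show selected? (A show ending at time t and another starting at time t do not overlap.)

21

By end time: (0,2), (4,5), (1,6), (2,7), (14,17), (16,18), (17,19), (20,21).
Pick (0,2); next start ≥ 2 → (4,5); next start ≥ 5 → (14,17); next start ≥ 17 → (17,19); next start ≥ 19 → (20,21).
Selected: (0,2) (4,5) (14,17) (17,19) (20,21)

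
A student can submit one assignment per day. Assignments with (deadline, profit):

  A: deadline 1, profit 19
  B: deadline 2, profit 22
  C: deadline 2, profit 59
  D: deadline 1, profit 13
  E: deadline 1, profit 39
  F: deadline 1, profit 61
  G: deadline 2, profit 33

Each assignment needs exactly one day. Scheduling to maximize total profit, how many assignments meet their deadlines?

2

Take jobs in profit order; each goes to the latest open slot no later than its deadline.
By profit: F(d1,61), C(d2,59), E(d1,39), G(d2,33), B(d2,22), A(d1,19), D(d1,13)
F→slot 1; C→slot 2; E skipped; G skipped; B skipped; A skipped; D skipped.
2 of 7 scheduled.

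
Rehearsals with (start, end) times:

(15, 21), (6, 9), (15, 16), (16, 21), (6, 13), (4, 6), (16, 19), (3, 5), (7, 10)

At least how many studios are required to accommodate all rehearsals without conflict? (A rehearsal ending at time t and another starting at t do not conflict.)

The answer is the maximum number of intervals overlapping at any instant.
Events (time:±→running): 3:+→1 4:+→2 5:-→1 6:-→0 6:+→1 6:+→2 7:+→3 … peak 3.

3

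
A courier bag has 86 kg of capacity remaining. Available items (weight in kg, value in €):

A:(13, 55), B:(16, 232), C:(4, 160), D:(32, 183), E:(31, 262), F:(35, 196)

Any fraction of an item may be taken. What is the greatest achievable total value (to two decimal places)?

Greedy by value/weight ratio, highest first.
Order: C (160/4=40.00) > B (232/16=14.50) > E (262/31=8.45) > D (183/32=5.72) > F (196/35=5.60) > A (55/13=4.23)
Fill: take C (4 @ 160) → take B (16 @ 232) → take E (31 @ 262) → take D (32 @ 183) → take 3/35 of F → 16.80; 86/86 used.
Total value = 853.80

853.80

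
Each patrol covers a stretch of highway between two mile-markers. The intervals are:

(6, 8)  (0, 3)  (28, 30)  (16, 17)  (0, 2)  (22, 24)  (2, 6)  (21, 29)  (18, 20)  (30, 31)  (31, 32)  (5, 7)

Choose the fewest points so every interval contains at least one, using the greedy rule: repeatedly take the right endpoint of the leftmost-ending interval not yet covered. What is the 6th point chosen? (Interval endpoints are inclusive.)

30

Sort by right endpoint; whenever an interval is uncovered, place a point at its right end.
By right end: [0,2]  [0,3]  [2,6]  [5,7]  [6,8]  [16,17]  [18,20]  [22,24]  [21,29]  [28,30]  [30,31]  [31,32]
[0,2] uncovered → point at 2; [5,7] uncovered → point at 7; [16,17] uncovered → point at 17; [18,20] uncovered → point at 20; [22,24] uncovered → point at 24; [28,30] uncovered → point at 30; [31,32] uncovered → point at 32.
Points: 2, 7, 17, 20, 24, 30, 32 (7 total).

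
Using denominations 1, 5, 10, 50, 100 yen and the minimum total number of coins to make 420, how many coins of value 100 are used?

4

420 = 4×100 + 2×10
Count of 100: 4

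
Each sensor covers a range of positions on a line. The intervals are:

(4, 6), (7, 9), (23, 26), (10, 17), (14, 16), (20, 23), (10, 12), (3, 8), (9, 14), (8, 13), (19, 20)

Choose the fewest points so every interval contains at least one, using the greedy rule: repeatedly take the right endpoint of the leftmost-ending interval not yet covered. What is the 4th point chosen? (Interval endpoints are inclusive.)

Sort by right endpoint; whenever an interval is uncovered, place a point at its right end.
Sorted: [4,6] [3,8] [7,9] [10,12] [8,13] [9,14] [14,16] [10,17] [19,20] [20,23] [23,26]
{[4,6],[3,8]} hit by 6; {[7,9]} hit by 9; {[10,12],[8,13],[9,14]} hit by 12; {[14,16],[10,17]} hit by 16; {[19,20],[20,23]} hit by 20; {[23,26]} hit by 26.
Points: 6, 9, 12, 16, 20, 26 (6 total).

16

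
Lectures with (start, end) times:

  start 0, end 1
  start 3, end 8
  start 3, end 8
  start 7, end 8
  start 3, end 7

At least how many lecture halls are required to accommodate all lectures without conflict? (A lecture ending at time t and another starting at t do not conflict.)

3

starts: [0, 3, 3, 3, 7]
ends:   [1, 7, 8, 8, 8]
s0→1 e1→0 s3→1 s3→2 s3→3  — peak 3.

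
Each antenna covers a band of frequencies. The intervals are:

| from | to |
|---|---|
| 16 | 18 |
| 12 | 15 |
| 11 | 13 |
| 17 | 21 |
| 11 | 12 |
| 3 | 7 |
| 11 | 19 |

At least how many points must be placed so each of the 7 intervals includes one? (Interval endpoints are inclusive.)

3

Sort by right endpoint; whenever an interval is uncovered, place a point at its right end.
Sorted: [3,7] [11,12] [11,13] [12,15] [16,18] [11,19] [17,21]
{[3,7]} hit by 7; {[11,12],[11,13],[12,15]} hit by 12; {[16,18],[11,19],[17,21]} hit by 18.
Points: 7, 12, 18 (3 total).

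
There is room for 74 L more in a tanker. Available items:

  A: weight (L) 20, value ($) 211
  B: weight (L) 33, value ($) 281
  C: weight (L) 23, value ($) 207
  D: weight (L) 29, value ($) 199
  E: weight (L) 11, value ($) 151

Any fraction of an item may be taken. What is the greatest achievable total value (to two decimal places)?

Ratios (sorted): E 13.73, A 10.55, C 9.00, B 8.52, D 6.86
take E (11 @ 151); take A (20 @ 211); take C (23 @ 207); take 20/33 of B → 170.30. Capacity used 74/74.
Total value = 739.30

739.30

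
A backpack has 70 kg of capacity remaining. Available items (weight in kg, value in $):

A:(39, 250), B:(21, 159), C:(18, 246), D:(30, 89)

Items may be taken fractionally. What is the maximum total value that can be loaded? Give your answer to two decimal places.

Order: C (246/18=13.67) > B (159/21=7.57) > A (250/39=6.41) > D (89/30=2.97)
Fill: take C (18 @ 246) → take B (21 @ 159) → take 31/39 of A → 198.72; 70/70 used.
Total value = 603.72

603.72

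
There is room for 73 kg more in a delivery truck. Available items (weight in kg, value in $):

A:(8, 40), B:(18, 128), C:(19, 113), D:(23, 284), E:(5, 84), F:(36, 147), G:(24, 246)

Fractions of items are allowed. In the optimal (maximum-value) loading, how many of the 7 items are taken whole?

Order: E (84/5=16.80) > D (284/23=12.35) > G (246/24=10.25) > B (128/18=7.11) > C (113/19=5.95) > A (40/8=5.00) > F (147/36=4.08)
Fill: take E (5 @ 84) → take D (23 @ 284) → take G (24 @ 246) → take B (18 @ 128) → take 3/19 of C → 17.84; 73/73 used.
4 item(s) taken whole; one partial (take 3/19 of C).

4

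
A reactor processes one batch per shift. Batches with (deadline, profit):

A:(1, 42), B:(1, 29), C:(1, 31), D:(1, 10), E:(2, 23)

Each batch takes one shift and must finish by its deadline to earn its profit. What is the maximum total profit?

65

Profit order: A=42 C=31 B=29 E=23 D=10
Assign: A→slot 1, C skipped, B skipped, E→slot 2, D skipped.
Slots: [1:A] [2:E]
Profit = 42 + 23 = 65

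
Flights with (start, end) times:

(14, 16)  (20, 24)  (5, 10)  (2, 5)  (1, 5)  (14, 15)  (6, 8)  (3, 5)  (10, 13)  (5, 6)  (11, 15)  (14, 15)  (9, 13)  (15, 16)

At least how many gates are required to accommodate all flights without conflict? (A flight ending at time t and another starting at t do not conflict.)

4

Count concurrent intervals with a sweep; the peak is the room count.
Events (time:±→running): 1:+→1 2:+→2 3:+→3 5:-→2 5:-→1 5:-→0 5:+→1 5:+→2 6:-→1 6:+→2 8:-→1 9:+→2 10:-→1 10:+→2 11:+→3 13:-→2 13:-→1 14:+→2 14:+→3 14:+→4 … peak 4.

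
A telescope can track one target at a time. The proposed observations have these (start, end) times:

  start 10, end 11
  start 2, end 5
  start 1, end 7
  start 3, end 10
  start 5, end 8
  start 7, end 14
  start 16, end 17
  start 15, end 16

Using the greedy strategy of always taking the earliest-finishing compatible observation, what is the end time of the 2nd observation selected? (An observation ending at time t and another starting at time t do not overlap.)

8

Order by finish time; keep every interval that doesn't clash with the previous kept one.
Sorted by end: (2,5)  (1,7)  (5,8)  (3,10)  (10,11)  (7,14)  (15,16)  (16,17)
take (2,5); take (5,8); skip (3,10); take (10,11); take (15,16); take (16,17).
Selected: (2,5) (5,8) (10,11) (15,16) (16,17)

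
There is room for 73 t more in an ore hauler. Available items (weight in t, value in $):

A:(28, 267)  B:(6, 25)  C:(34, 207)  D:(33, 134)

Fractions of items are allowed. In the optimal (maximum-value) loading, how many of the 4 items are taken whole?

Order: A (267/28=9.54) > C (207/34=6.09) > B (25/6=4.17) > D (134/33=4.06)
Fill: take A (28 @ 267) → take C (34 @ 207) → take B (6 @ 25) → take 5/33 of D → 20.30; 73/73 used.
3 item(s) taken whole; one partial (take 5/33 of D).

3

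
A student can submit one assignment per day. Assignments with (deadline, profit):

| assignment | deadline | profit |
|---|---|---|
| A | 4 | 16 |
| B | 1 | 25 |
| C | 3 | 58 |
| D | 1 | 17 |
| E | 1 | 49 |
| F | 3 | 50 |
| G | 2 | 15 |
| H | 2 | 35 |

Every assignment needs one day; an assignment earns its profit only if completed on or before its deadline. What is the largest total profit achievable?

173

Profit order: C=58 F=50 E=49 H=35 B=25 D=17 A=16 G=15
Assign: C→slot 3, F→slot 2, E→slot 1, H skipped, B skipped, D skipped, A→slot 4, G skipped.
Slots: [1:E] [2:F] [3:C] [4:A]
Profit = 49 + 50 + 58 + 16 = 173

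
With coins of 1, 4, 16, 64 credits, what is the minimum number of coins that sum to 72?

3

Use the largest denomination that fits, subtract, and repeat.
72 = 1×64 + 2×4
Total coins = 1 + 2 = 3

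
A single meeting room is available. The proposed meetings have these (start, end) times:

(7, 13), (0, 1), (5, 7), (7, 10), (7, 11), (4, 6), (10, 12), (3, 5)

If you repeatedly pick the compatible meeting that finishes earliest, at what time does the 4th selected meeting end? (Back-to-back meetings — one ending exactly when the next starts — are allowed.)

Greedy by earliest finish: after sorting by end time, pick each interval compatible with the last pick.
By end time: (0,1), (3,5), (4,6), (5,7), (7,10), (7,11), (10,12), (7,13).
Pick (0,1); next start ≥ 1 → (3,5); next start ≥ 5 → (5,7); next start ≥ 7 → (7,10); next start ≥ 10 → (10,12).
Selected: (0,1) (3,5) (5,7) (7,10) (10,12)

10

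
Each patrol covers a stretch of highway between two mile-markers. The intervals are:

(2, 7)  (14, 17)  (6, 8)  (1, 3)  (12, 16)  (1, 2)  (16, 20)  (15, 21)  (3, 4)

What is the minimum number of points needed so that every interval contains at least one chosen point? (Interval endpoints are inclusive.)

4

Sorted: [1,2] [1,3] [3,4] [2,7] [6,8] [12,16] [14,17] [16,20] [15,21]
{[1,2],[1,3]} hit by 2; {[3,4],[2,7]} hit by 4; {[6,8]} hit by 8; {[12,16],[14,17],[16,20],[15,21]} hit by 16.
Points: 2, 4, 8, 16 (4 total).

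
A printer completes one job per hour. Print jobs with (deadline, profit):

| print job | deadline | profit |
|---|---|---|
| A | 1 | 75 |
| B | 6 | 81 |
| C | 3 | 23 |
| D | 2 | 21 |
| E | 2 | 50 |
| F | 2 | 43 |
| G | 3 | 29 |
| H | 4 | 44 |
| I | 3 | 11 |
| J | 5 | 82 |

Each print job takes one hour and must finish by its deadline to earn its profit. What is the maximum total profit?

Take jobs in profit order; each goes to the latest open slot no later than its deadline.
Profit order: J=82 B=81 A=75 E=50 H=44 F=43 G=29 C=23 D=21 I=11
Assign: J→slot 5, B→slot 6, A→slot 1, E→slot 2, H→slot 4, F skipped, G→slot 3, C skipped, D skipped, I skipped.
Slots: [1:A] [2:E] [3:G] [4:H] [5:J] [6:B]
Profit = 75 + 50 + 29 + 44 + 82 + 81 = 361

361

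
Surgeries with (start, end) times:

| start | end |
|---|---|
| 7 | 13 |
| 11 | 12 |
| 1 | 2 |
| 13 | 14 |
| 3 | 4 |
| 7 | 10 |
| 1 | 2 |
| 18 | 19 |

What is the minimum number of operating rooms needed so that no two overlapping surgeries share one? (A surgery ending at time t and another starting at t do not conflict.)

Events (time:±→running): 1:+→1 1:+→2 … peak 2.

2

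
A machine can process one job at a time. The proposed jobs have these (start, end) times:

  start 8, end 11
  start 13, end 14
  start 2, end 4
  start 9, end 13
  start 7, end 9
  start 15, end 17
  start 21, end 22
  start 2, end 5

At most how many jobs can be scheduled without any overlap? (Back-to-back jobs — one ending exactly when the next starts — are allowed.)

Order by finish time; keep every interval that doesn't clash with the previous kept one.
By end time: (2,4), (2,5), (7,9), (8,11), (9,13), (13,14), (15,17), (21,22).
Pick (2,4); next start ≥ 4 → (7,9); next start ≥ 9 → (9,13); next start ≥ 13 → (13,14); next start ≥ 14 → (15,17); next start ≥ 17 → (21,22).
Selected 6 jobs.

6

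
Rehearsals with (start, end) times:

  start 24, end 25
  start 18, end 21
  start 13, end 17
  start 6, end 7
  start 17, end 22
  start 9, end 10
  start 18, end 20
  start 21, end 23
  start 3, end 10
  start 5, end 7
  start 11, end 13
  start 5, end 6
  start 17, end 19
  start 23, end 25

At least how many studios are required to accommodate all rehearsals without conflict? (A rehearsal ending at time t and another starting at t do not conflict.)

starts: [3, 5, 5, 6, 9, 11, 13, 17, 17, 18, 18, 21, 23, 24]
ends:   [6, 7, 7, 10, 10, 13, 17, 19, 20, 21, 22, 23, 25, 25]
s3→1 s5→2 s5→3 e6→2 s6→3 e7→2 e7→1 s9→2 e10→1 e10→0 s11→1 e13→0 s13→1 e17→0 s17→1 s17→2 s18→3 s18→4  — peak 4.

4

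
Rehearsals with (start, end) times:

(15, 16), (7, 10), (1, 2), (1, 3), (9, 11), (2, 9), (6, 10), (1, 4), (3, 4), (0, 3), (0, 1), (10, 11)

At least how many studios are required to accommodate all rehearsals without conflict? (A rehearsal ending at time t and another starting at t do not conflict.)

Events (time:±→running): 0:+→1 0:+→2 1:-→1 1:+→2 1:+→3 1:+→4 … peak 4.

4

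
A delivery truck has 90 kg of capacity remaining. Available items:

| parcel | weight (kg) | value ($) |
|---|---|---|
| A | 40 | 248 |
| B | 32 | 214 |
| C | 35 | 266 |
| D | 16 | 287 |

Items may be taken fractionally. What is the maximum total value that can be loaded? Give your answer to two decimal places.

810.40

Order: D (287/16=17.94) > C (266/35=7.60) > B (214/32=6.69) > A (248/40=6.20)
Fill: take D (16 @ 287) → take C (35 @ 266) → take B (32 @ 214) → take 7/40 of A → 43.40; 90/90 used.
Total value = 810.40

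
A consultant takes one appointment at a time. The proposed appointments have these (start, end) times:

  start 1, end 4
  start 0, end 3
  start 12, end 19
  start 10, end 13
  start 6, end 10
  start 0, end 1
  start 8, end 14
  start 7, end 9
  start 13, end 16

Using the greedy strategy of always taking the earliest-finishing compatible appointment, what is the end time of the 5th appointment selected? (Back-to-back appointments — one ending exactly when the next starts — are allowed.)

16

Order by finish time; keep every interval that doesn't clash with the previous kept one.
By end time: (0,1), (0,3), (1,4), (7,9), (6,10), (10,13), (8,14), (13,16), (12,19).
Pick (0,1); next start ≥ 1 → (1,4); next start ≥ 4 → (7,9); next start ≥ 9 → (10,13); next start ≥ 13 → (13,16).
Selected: (0,1) (1,4) (7,9) (10,13) (13,16)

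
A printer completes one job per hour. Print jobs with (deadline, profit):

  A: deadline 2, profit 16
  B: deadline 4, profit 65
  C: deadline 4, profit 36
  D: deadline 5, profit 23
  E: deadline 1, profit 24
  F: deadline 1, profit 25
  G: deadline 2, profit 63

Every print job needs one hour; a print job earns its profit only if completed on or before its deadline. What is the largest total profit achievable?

Sort by profit descending; place each in the latest free slot ≤ its deadline.
By profit: B(d4,65), G(d2,63), C(d4,36), F(d1,25), E(d1,24), D(d5,23), A(d2,16)
B→slot 4; G→slot 2; C→slot 3; F→slot 1; E skipped; D→slot 5; A skipped.
Profit = 25 + 63 + 36 + 65 + 23 = 212

212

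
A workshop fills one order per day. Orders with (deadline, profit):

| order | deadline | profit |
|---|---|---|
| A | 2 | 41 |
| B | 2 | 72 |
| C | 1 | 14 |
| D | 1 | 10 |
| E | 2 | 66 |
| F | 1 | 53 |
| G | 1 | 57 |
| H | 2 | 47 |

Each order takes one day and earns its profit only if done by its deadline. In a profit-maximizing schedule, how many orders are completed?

Take jobs in profit order; each goes to the latest open slot no later than its deadline.
Profit order: B=72 E=66 G=57 F=53 H=47 A=41 C=14 D=10
Assign: B→slot 2, E→slot 1, G skipped, F skipped, H skipped, A skipped, C skipped, D skipped.
Slots: [1:E] [2:B]
2 of 8 scheduled.

2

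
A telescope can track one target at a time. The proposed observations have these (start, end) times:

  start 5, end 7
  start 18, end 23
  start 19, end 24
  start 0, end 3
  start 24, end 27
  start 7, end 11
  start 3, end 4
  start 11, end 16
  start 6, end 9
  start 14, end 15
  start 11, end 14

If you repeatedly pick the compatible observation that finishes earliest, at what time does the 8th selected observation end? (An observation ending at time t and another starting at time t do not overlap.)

27

By end time: (0,3), (3,4), (5,7), (6,9), (7,11), (11,14), (14,15), (11,16), (18,23), (19,24), (24,27).
Pick (0,3); next start ≥ 3 → (3,4); next start ≥ 4 → (5,7); next start ≥ 7 → (7,11); next start ≥ 11 → (11,14); next start ≥ 14 → (14,15); next start ≥ 15 → (18,23); next start ≥ 23 → (24,27).
Selected: (0,3) (3,4) (5,7) (7,11) (11,14) (14,15) (18,23) (24,27)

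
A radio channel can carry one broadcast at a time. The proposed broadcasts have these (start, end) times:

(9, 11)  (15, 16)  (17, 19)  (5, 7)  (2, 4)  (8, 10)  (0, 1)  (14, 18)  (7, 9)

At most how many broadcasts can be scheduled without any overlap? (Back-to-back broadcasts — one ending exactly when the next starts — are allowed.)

Sorted by end: (0,1)  (2,4)  (5,7)  (7,9)  (8,10)  (9,11)  (15,16)  (14,18)  (17,19)
take (0,1); take (2,4); take (5,7); take (7,9); take (9,11); take (15,16); skip (14,18); take (17,19).
Selected 7 broadcasts.

7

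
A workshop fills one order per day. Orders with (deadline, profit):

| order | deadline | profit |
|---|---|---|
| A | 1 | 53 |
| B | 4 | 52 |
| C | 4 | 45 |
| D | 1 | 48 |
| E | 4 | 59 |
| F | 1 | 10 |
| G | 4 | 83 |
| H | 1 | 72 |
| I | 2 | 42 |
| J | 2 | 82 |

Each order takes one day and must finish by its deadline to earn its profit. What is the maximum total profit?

296

By profit: G(d4,83), J(d2,82), H(d1,72), E(d4,59), A(d1,53), B(d4,52), D(d1,48), C(d4,45), I(d2,42), F(d1,10)
G→slot 4; J→slot 2; H→slot 1; E→slot 3; A skipped; B skipped; D skipped; C skipped; I skipped; F skipped.
Profit = 72 + 82 + 59 + 83 = 296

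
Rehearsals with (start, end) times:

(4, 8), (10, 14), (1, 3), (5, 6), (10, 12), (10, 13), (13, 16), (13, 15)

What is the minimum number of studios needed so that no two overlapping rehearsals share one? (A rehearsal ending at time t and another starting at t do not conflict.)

The answer is the maximum number of intervals overlapping at any instant.
Events (time:±→running): 1:+→1 3:-→0 4:+→1 5:+→2 6:-→1 8:-→0 10:+→1 10:+→2 10:+→3 … peak 3.

3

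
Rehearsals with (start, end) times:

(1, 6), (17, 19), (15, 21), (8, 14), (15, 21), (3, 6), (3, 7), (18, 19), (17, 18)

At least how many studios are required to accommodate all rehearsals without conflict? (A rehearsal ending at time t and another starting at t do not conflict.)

The answer is the maximum number of intervals overlapping at any instant.
Events (time:±→running): 1:+→1 3:+→2 3:+→3 6:-→2 6:-→1 7:-→0 8:+→1 14:-→0 15:+→1 15:+→2 17:+→3 17:+→4 … peak 4.

4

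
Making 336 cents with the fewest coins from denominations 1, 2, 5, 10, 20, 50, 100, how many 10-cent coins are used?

336 − 3×100→36 − 1×20→16 − 1×10→6 − 1×5→1 − 1×1→0
Count of 10: 1

1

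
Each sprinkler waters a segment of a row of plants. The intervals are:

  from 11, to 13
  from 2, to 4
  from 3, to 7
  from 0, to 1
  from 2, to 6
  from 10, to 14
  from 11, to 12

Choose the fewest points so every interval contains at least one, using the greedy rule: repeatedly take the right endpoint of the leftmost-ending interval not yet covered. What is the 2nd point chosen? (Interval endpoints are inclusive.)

4

By right end: [0,1]  [2,4]  [2,6]  [3,7]  [11,12]  [11,13]  [10,14]
[0,1] uncovered → point at 1; [2,4] uncovered → point at 4; [11,12] uncovered → point at 12.
Points: 1, 4, 12 (3 total).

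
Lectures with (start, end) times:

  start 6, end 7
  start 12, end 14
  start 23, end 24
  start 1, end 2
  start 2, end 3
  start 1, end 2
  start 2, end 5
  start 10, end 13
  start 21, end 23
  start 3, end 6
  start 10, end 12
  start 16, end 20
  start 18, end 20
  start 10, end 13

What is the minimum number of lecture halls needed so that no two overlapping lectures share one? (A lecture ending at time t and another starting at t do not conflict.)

starts: [1, 1, 2, 2, 3, 6, 10, 10, 10, 12, 16, 18, 21, 23]
ends:   [2, 2, 3, 5, 6, 7, 12, 13, 13, 14, 20, 20, 23, 24]
s1→1 s1→2 e2→1 e2→0 s2→1 s2→2 e3→1 s3→2 e5→1 e6→0 s6→1 e7→0 s10→1 s10→2 s10→3  — peak 3.

3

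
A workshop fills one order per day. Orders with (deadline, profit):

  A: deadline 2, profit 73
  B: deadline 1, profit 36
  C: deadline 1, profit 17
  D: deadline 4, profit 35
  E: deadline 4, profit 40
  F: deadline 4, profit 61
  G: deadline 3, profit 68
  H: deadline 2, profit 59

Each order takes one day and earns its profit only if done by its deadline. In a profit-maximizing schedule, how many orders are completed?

By profit: A(d2,73), G(d3,68), F(d4,61), H(d2,59), E(d4,40), B(d1,36), D(d4,35), C(d1,17)
A→slot 2; G→slot 3; F→slot 4; H→slot 1; E skipped; B skipped; D skipped; C skipped.
4 of 8 scheduled.

4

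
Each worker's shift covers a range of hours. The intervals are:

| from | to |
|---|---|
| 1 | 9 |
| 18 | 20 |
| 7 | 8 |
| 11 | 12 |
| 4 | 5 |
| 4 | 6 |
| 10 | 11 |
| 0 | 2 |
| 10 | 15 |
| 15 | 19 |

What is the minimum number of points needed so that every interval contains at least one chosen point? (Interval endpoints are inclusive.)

5

Process intervals by earliest right end; each time one isn't hit yet, stab at its right endpoint.
Sorted: [0,2] [4,5] [4,6] [7,8] [1,9] [10,11] [11,12] [10,15] [15,19] [18,20]
{[0,2]} hit by 2; {[4,5],[4,6]} hit by 5; {[7,8],[1,9]} hit by 8; {[10,11],[11,12],[10,15]} hit by 11; {[15,19],[18,20]} hit by 19.
Points: 2, 5, 8, 11, 19 (5 total).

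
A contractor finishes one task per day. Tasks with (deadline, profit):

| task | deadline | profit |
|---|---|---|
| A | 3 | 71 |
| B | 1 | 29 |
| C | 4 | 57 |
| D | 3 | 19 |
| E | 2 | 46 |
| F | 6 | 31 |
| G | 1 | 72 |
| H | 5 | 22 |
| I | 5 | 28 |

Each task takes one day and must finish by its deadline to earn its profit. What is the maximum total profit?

305

Take jobs in profit order; each goes to the latest open slot no later than its deadline.
By profit: G(d1,72), A(d3,71), C(d4,57), E(d2,46), F(d6,31), B(d1,29), I(d5,28), H(d5,22), D(d3,19)
G→slot 1; A→slot 3; C→slot 4; E→slot 2; F→slot 6; B skipped; I→slot 5; H skipped; D skipped.
Profit = 72 + 46 + 71 + 57 + 28 + 31 = 305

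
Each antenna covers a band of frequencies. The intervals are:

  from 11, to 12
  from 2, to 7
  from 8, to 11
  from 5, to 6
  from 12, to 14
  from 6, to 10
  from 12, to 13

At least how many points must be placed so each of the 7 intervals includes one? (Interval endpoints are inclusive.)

Sort by right endpoint; whenever an interval is uncovered, place a point at its right end.
Sorted: [5,6] [2,7] [6,10] [8,11] [11,12] [12,13] [12,14]
{[5,6],[2,7],[6,10]} hit by 6; {[8,11],[11,12]} hit by 11; {[12,13],[12,14]} hit by 13.
Points: 6, 11, 13 (3 total).

3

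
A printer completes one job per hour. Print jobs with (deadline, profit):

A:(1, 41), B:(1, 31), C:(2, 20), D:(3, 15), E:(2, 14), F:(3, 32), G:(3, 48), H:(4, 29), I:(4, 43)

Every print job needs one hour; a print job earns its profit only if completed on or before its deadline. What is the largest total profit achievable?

164

Profit order: G=48 I=43 A=41 F=32 B=31 H=29 C=20 D=15 E=14
Assign: G→slot 3, I→slot 4, A→slot 1, F→slot 2, B skipped, H skipped, C skipped, D skipped, E skipped.
Slots: [1:A] [2:F] [3:G] [4:I]
Profit = 41 + 32 + 48 + 43 = 164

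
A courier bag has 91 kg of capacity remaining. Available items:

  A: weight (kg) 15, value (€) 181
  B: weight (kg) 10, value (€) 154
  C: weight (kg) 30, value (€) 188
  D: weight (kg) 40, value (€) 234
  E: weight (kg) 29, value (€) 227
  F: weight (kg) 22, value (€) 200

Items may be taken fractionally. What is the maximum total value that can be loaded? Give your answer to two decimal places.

856.00

Order: B (154/10=15.40) > A (181/15=12.07) > F (200/22=9.09) > E (227/29=7.83) > C (188/30=6.27) > D (234/40=5.85)
Fill: take B (10 @ 154) → take A (15 @ 181) → take F (22 @ 200) → take E (29 @ 227) → take 15/30 of C → 94.00; 91/91 used.
Total value = 856.00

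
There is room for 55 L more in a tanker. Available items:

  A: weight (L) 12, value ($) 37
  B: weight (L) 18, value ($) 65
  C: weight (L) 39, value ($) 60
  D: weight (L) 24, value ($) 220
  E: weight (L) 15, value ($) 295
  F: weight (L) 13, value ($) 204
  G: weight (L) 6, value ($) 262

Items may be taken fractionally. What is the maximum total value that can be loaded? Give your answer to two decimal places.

Sort by value per unit weight and fill in that order.
Order: G (262/6=43.67) > E (295/15=19.67) > F (204/13=15.69) > D (220/24=9.17) > B (65/18=3.61) > A (37/12=3.08) > C (60/39=1.54)
Fill: take G (6 @ 262) → take E (15 @ 295) → take F (13 @ 204) → take 21/24 of D → 192.50; 55/55 used.
Total value = 953.50

953.50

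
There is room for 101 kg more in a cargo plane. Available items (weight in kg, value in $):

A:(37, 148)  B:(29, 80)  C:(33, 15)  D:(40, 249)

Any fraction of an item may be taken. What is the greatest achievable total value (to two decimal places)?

Sort by value per unit weight and fill in that order.
Order: D (249/40=6.22) > A (148/37=4.00) > B (80/29=2.76) > C (15/33=0.45)
Fill: take D (40 @ 249) → take A (37 @ 148) → take 24/29 of B → 66.21; 101/101 used.
Total value = 463.21

463.21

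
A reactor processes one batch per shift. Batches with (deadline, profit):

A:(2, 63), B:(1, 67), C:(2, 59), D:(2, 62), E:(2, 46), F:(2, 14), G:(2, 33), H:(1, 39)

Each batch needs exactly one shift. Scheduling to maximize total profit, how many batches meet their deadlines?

Profit order: B=67 A=63 D=62 C=59 E=46 H=39 G=33 F=14
Assign: B→slot 1, A→slot 2, D skipped, C skipped, E skipped, H skipped, G skipped, F skipped.
Slots: [1:B] [2:A]
2 of 8 scheduled.

2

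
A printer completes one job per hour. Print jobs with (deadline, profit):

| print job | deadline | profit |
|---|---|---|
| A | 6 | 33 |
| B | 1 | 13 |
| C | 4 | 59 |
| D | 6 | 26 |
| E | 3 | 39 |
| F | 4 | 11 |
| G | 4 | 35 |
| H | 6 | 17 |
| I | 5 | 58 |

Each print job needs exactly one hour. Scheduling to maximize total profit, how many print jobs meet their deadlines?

6

Take jobs in profit order; each goes to the latest open slot no later than its deadline.
Profit order: C=59 I=58 E=39 G=35 A=33 D=26 H=17 B=13 F=11
Assign: C→slot 4, I→slot 5, E→slot 3, G→slot 2, A→slot 6, D→slot 1, H skipped, B skipped, F skipped.
Slots: [1:D] [2:G] [3:E] [4:C] [5:I] [6:A]
6 of 9 scheduled.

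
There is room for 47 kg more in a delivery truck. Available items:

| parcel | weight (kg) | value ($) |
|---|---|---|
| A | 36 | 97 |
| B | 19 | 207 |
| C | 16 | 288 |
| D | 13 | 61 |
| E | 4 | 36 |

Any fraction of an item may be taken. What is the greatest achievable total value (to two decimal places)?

Sort by value per unit weight and fill in that order.
Order: C (288/16=18.00) > B (207/19=10.89) > E (36/4=9.00) > D (61/13=4.69) > A (97/36=2.69)
Fill: take C (16 @ 288) → take B (19 @ 207) → take E (4 @ 36) → take 8/13 of D → 37.54; 47/47 used.
Total value = 568.54

568.54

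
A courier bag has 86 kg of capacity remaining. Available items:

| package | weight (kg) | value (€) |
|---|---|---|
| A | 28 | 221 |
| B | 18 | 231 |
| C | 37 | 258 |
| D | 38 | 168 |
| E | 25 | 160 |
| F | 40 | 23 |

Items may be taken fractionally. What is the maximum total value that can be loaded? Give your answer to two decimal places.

729.20

Sort by value per unit weight and fill in that order.
Ratios (sorted): B 12.83, A 7.89, C 6.97, E 6.40, D 4.42, F 0.57
take B (18 @ 231); take A (28 @ 221); take C (37 @ 258); take 3/25 of E → 19.20. Capacity used 86/86.
Total value = 729.20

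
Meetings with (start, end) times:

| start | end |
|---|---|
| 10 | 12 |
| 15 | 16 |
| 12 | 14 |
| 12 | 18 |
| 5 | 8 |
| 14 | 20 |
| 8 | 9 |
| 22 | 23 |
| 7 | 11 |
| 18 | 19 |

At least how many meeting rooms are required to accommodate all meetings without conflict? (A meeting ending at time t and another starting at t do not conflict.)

The answer is the maximum number of intervals overlapping at any instant.
Events (time:±→running): 5:+→1 7:+→2 8:-→1 8:+→2 9:-→1 10:+→2 11:-→1 12:-→0 12:+→1 12:+→2 14:-→1 14:+→2 15:+→3 … peak 3.

3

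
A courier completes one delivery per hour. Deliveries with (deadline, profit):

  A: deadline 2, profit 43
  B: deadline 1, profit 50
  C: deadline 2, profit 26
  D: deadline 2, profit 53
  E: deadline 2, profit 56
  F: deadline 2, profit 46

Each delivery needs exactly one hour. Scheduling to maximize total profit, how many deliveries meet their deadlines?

2

Sort by profit descending; place each in the latest free slot ≤ its deadline.
By profit: E(d2,56), D(d2,53), B(d1,50), F(d2,46), A(d2,43), C(d2,26)
E→slot 2; D→slot 1; B skipped; F skipped; A skipped; C skipped.
2 of 6 scheduled.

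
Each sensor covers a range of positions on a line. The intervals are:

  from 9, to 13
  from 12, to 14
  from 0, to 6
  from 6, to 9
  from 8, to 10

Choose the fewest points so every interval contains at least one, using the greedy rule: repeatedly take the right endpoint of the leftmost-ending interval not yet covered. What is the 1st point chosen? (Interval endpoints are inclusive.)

Sort by right endpoint; whenever an interval is uncovered, place a point at its right end.
Sorted: [0,6] [6,9] [8,10] [9,13] [12,14]
{[0,6],[6,9]} hit by 6; {[8,10],[9,13]} hit by 10; {[12,14]} hit by 14.
Points: 6, 10, 14 (3 total).

6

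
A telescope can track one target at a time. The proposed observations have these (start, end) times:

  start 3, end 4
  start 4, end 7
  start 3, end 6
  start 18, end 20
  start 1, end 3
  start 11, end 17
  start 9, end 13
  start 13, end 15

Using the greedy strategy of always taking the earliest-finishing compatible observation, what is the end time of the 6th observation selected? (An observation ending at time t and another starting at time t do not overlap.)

20

Order by finish time; keep every interval that doesn't clash with the previous kept one.
By end time: (1,3), (3,4), (3,6), (4,7), (9,13), (13,15), (11,17), (18,20).
Pick (1,3); next start ≥ 3 → (3,4); next start ≥ 4 → (4,7); next start ≥ 7 → (9,13); next start ≥ 13 → (13,15); next start ≥ 15 → (18,20).
Selected: (1,3) (3,4) (4,7) (9,13) (13,15) (18,20)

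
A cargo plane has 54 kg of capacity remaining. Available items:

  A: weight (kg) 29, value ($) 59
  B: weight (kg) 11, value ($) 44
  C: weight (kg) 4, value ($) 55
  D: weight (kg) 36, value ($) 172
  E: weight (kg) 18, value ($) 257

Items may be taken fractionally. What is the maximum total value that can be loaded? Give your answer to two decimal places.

464.89

Sort by value per unit weight and fill in that order.
Ratios (sorted): E 14.28, C 13.75, D 4.78, B 4.00, A 2.03
take E (18 @ 257); take C (4 @ 55); take 32/36 of D → 152.89. Capacity used 54/54.
Total value = 464.89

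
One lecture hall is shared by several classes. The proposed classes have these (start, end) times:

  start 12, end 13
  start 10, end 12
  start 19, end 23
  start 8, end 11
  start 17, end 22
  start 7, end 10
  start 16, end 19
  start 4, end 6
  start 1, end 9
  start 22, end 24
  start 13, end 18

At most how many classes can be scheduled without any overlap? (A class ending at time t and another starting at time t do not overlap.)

Greedy by earliest finish: after sorting by end time, pick each interval compatible with the last pick.
Sorted by end: (4,6)  (1,9)  (7,10)  (8,11)  (10,12)  (12,13)  (13,18)  (16,19)  (17,22)  (19,23)  (22,24)
take (4,6); take (7,10); skip (8,11); take (10,12); take (12,13); take (13,18); take (19,23).
Selected 6 classes.

6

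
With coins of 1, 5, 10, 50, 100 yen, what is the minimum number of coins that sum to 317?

Greedy: take as many of the largest coin as possible, then repeat with the remainder.
317 − 3×100→17 − 1×10→7 − 1×5→2 − 2×1→0
Total coins = 3 + 1 + 1 + 2 = 7

7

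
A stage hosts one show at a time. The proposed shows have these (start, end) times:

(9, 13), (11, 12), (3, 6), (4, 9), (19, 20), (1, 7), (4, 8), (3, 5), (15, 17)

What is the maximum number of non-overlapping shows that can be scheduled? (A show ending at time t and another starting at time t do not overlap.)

4

Sort by end time and greedily take each interval whose start is ≥ the last chosen end.
Sorted by end: (3,5)  (3,6)  (1,7)  (4,8)  (4,9)  (11,12)  (9,13)  (15,17)  (19,20)
take (3,5); skip (4,8); skip (4,9); take (11,12); take (15,17); take (19,20).
Selected 4 shows.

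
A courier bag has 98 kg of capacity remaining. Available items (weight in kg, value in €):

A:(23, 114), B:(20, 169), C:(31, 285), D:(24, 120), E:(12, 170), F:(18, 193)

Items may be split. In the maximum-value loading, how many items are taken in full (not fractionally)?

Greedy by value/weight ratio, highest first.
Ratios (sorted): E 14.17, F 10.72, C 9.19, B 8.45, D 5.00, A 4.96
take E (12 @ 170); take F (18 @ 193); take C (31 @ 285); take B (20 @ 169); take 17/24 of D → 85.00. Capacity used 98/98.
4 item(s) taken whole; one partial (take 17/24 of D).

4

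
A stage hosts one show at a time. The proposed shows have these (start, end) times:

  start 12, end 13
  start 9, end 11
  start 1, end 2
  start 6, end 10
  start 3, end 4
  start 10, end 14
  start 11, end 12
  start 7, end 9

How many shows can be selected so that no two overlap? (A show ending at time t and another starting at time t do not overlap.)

6

Sort by end time and greedily take each interval whose start is ≥ the last chosen end.
By end time: (1,2), (3,4), (7,9), (6,10), (9,11), (11,12), (12,13), (10,14).
Pick (1,2); next start ≥ 2 → (3,4); next start ≥ 4 → (7,9); next start ≥ 9 → (9,11); next start ≥ 11 → (11,12); next start ≥ 12 → (12,13).
Selected 6 shows.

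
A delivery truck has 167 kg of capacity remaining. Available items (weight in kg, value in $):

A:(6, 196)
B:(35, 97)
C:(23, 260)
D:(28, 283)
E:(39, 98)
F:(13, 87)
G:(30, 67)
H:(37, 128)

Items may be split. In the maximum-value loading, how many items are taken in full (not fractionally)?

Greedy by value/weight ratio, highest first.
Order: A (196/6=32.67) > C (260/23=11.30) > D (283/28=10.11) > F (87/13=6.69) > H (128/37=3.46) > B (97/35=2.77) > E (98/39=2.51) > G (67/30=2.23)
Fill: take A (6 @ 196) → take C (23 @ 260) → take D (28 @ 283) → take F (13 @ 87) → take H (37 @ 128) → take B (35 @ 97) → take 25/39 of E → 62.82; 167/167 used.
6 item(s) taken whole; one partial (take 25/39 of E).

6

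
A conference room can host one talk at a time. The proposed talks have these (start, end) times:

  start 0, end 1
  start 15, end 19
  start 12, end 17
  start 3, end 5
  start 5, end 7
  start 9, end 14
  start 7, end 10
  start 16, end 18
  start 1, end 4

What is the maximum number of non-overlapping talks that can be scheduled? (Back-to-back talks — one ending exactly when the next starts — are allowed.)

5

Greedy by earliest finish: after sorting by end time, pick each interval compatible with the last pick.
By end time: (0,1), (1,4), (3,5), (5,7), (7,10), (9,14), (12,17), (16,18), (15,19).
Pick (0,1); next start ≥ 1 → (1,4); next start ≥ 4 → (5,7); next start ≥ 7 → (7,10); next start ≥ 10 → (12,17).
Selected 5 talks.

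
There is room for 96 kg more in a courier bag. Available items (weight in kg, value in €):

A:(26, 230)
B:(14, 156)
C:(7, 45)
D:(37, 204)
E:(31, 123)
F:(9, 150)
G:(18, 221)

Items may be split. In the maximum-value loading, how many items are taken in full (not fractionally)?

5

Sort by value per unit weight and fill in that order.
Ratios (sorted): F 16.67, G 12.28, B 11.14, A 8.85, C 6.43, D 5.51, E 3.97
take F (9 @ 150); take G (18 @ 221); take B (14 @ 156); take A (26 @ 230); take C (7 @ 45); take 22/37 of D → 121.30. Capacity used 96/96.
5 item(s) taken whole; one partial (take 22/37 of D).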